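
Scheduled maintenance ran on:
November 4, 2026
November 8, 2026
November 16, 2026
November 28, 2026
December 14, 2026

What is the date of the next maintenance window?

The spacing grows by 4 each time: 4, 8, 12, 16 days.
Next gap: 20 days. December 14, 2026 + 20 days = January 3, 2027.

January 3, 2027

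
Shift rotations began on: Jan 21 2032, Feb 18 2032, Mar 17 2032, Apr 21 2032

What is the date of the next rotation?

May 19 2032

Gaps: 28, 28, 35 days — a mix of 28 and 35. Every date is a Wednesday.
Each is the 3rd Wednesday of its month.
May 2032 — 3rd Wednesday is May 19 2032.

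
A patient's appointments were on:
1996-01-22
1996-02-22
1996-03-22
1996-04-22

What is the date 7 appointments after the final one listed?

1996-11-22

The day-of-month is always 22 (31, 29, 31 days between events).
So this recurs on the 22nd of each month.
May 1996: 1996-05-22.
June 1996: 1996-06-22.
July 1996: 1996-07-22.
Next: August 1996 → 1996-08-22.
September 1996: 1996-09-22.
Next: October 1996 → 1996-10-22.
Next: November 1996 → 1996-11-22.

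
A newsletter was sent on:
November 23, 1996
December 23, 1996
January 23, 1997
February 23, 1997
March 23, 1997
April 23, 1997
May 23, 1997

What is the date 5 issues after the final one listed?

October 23, 1997

The day-of-month is always 23 (30, 31, 31, 28, 31, 30 days between events).
So this recurs on the 23rd of each month.
Next: June 1997 → June 23, 1997.
Next: July 1997 → July 23, 1997.
Next: August 1997 → August 23, 1997.
September 1997: September 23, 1997.
October 1997: October 23, 1997.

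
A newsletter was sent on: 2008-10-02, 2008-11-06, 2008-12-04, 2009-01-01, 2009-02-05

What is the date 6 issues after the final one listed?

All dates are Thursdays, 35, 28, 28, 35 days apart.
Specifically, the 1st Thursday of each month.
March 2009 — 1st Thursday is 2009-03-05.
April 2009 — 1st Thursday is 2009-04-02.
1st Thursday of May 2009: 2009-05-07.
1st Thursday of June 2009: 2009-06-04.
July 2009 — 1st Thursday is 2009-07-02.
August 2009 — 1st Thursday is 2009-08-06.

2009-08-06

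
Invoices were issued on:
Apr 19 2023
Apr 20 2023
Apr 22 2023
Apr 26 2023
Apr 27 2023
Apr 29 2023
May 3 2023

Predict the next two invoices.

Gaps: 1, 2, 4, 1, 2, 4 days — not constant, but cyclic with period 3.
The events fall on every Wednesday, Thursday and Saturday.
The following Thursday is May 4 2023.
Next Saturday: May 6 2023.

May 4 2023, May 6 2023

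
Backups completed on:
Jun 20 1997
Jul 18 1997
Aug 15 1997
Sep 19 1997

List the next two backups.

These are Fridays at 28- or 35-day spacing (28, 28, 35).
The pattern: 3rd Friday of the month.
3rd Friday of October 1997: Oct 17 1997.
November 1997 — 3rd Friday is Nov 21 1997.

Oct 17 1997, Nov 21 1997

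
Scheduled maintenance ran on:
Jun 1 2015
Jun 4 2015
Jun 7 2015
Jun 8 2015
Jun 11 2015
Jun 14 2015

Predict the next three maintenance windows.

Jun 15 2015, Jun 18 2015, Jun 21 2015

Every event lands on a Monday or Thursday or Sunday (gaps cycle 3, 3, 1, 3, 3).
So the schedule is: every Monday, Thursday and Sunday.
The following Monday is Jun 15 2015.
Next Thursday: Jun 18 2015.
Next Sunday: Jun 21 2015.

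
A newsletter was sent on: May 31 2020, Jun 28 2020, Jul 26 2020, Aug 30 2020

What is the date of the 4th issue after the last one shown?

Dec 27 2020

All Sundays; the gaps (28, 28, 35) vary with month length.
This is the last Sunday of each month.
September 2020 ends with Sunday Sep 27 2020.
October 2020 ends with Sunday Oct 25 2020.
Last Sunday of November 2020: Nov 29 2020.
December 2020 ends with Sunday Dec 27 2020.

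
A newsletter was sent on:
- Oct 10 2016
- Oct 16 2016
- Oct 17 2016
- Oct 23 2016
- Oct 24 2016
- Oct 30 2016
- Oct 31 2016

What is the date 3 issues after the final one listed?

The gap pattern 6, 1, 6, 1, 6, 1 repeats every 2 events.
These are the Mondays and Sundays of each week.
Next Sunday: Nov 6 2016.
The following Monday is Nov 7 2016.
Next Sunday: Nov 13 2016.

Nov 13 2016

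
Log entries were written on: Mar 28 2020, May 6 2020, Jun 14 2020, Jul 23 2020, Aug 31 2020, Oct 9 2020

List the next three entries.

Gaps between consecutive events: 39, 39, 39, 39, 39 days — a constant 39-day interval.
Oct 9 2020 + 39 days = Nov 17 2020.
Nov 17 2020 + 39 days = Dec 26 2020.
Dec 26 2020 + 39 days = Feb 3 2021.

Nov 17 2020, Dec 26 2020, Feb 3 2021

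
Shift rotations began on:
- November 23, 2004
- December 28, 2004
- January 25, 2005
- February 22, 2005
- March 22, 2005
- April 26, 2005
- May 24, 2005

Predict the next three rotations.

These are Tuesdays at 28- or 35-day spacing (35, 28, 28, 28, 35, 28).
The pattern: 4th Tuesday of the month.
June 2005 — 4th Tuesday is June 28, 2005.
4th Tuesday of July 2005: July 26, 2005.
August 2005 — 4th Tuesday is August 23, 2005.

June 28, 2005; July 26, 2005; August 23, 2005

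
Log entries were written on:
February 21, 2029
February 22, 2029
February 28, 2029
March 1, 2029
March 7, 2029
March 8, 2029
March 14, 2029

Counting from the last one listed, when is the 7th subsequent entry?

April 5, 2029

Gaps: 1, 6, 1, 6, 1, 6 days — not constant, but cyclic with period 2.
The events fall on every Wednesday and Thursday.
Next Thursday: March 15, 2029.
Next Wednesday: March 21, 2029.
The following Thursday is March 22, 2029.
The following Wednesday is March 28, 2029.
The following Thursday is March 29, 2029.
Next Wednesday: April 4, 2029.
The following Thursday is April 5, 2029.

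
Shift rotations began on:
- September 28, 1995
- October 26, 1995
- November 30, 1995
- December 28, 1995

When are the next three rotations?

January 25, 1996; February 29, 1996; March 28, 1996

All Thursdays; the gaps (28, 35, 28) vary with month length.
This is the last Thursday of each month.
January 1996 ends with Thursday January 25, 1996.
February 1996 ends with Thursday February 29, 1996.
March 1996 ends with Thursday March 28, 1996.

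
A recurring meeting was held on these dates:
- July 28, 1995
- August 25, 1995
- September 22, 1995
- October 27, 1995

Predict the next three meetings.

Gaps: 28, 28, 35 days — a mix of 28 and 35. Every date is a Friday.
Each is the 4th Friday of its month.
4th Friday of November 1995: November 24, 1995.
December 1995 — 4th Friday is December 22, 1995.
4th Friday of January 1996: January 26, 1996.

November 24, 1995; December 22, 1995; January 26, 1996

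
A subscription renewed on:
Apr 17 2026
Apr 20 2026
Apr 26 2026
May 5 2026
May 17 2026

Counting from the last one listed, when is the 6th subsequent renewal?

Gaps: 3, 6, 9, 12 days — each gap is 3 larger than the previous one.
Next gap: 15 days. May 17 2026 + 15 days = Jun 1 2026.
Next gap: 18 days. Jun 1 2026 + 18 days = Jun 19 2026.
Next gap: 21 days. Jun 19 2026 + 21 days = Jul 10 2026.
Next gap: 24 days. Jul 10 2026 + 24 days = Aug 3 2026.
Next gap: 27 days. Aug 3 2026 + 27 days = Aug 30 2026.
Next gap: 30 days. Aug 30 2026 + 30 days = Sep 29 2026.

Sep 29 2026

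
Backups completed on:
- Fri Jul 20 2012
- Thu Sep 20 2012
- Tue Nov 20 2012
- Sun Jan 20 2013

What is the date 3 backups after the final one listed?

Sat Jul 20 2013

Each date is the 20th; the gaps (62, 61, 61) track the month lengths.
The rule is the 20th of every 2 months.
Next: March 2013 → Wed Mar 20 2013.
May 2013: Mon May 20 2013.
July 2013: Sat Jul 20 2013.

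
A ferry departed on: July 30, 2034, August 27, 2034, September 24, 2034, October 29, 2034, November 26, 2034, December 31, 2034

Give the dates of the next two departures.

January 28, 2035; February 25, 2035

All Sundays; the gaps (28, 28, 35, 28, 35) vary with month length.
This is the last Sunday of each month.
January 2035 ends with Sunday January 28, 2035.
Last Sunday of February 2035: February 25, 2035.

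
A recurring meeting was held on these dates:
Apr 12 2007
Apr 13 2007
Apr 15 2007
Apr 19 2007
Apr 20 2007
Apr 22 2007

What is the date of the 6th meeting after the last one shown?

The gap pattern 1, 2, 4, 1, 2 repeats every 3 events.
These are the Thursdays, Fridays and Sundays of each week.
Next Thursday: Apr 26 2007.
Next Friday: Apr 27 2007.
Next Sunday: Apr 29 2007.
Next Thursday: May 3 2007.
Next Friday: May 4 2007.
Next Sunday: May 6 2007.

May 6 2007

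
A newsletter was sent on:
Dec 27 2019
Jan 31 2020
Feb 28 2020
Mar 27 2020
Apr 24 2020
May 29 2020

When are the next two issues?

Jun 26 2020, Jul 31 2020

Every date is a Friday; gaps 35, 28, 28, 28, 35 days.
Each is the last Friday of its month (at least one falls on the 29th or later, ruling out '4th Friday').
Last Friday of June 2020: Jun 26 2020.
Last Friday of July 2020: Jul 31 2020.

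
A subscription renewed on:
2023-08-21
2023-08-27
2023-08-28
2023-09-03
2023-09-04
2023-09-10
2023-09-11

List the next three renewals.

Every event lands on a Monday or Sunday (gaps cycle 6, 1, 6, 1, 6, 1).
So the schedule is: every Monday and Sunday.
Next Sunday: 2023-09-17.
The following Monday is 2023-09-18.
The following Sunday is 2023-09-24.

2023-09-17, 2023-09-18, 2023-09-24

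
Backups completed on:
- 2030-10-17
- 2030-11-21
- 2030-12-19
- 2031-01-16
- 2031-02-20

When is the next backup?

All dates are Thursdays, 35, 28, 28, 35 days apart.
Specifically, the 3rd Thursday of each month.
March 2031 — 3rd Thursday is 2031-03-20.

2031-03-20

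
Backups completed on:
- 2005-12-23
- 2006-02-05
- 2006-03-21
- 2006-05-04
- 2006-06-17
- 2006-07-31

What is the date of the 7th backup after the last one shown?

Every event comes 44 days after the last (44, 44, 44, 44, 44).
2006-07-31 + 44 days = 2006-09-13.
2006-09-13 + 44 days = 2006-10-27.
2006-10-27 + 44 days = 2006-12-10.
2006-12-10 + 44 days = 2007-01-23.
2007-01-23 + 44 days = 2007-03-08.
2007-03-08 + 44 days = 2007-04-21.
2007-04-21 + 44 days = 2007-06-04.

2007-06-04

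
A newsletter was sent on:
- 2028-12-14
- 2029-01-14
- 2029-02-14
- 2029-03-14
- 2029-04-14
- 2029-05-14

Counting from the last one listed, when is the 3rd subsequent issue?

2029-08-14

Each date is the 14th; the gaps (31, 31, 28, 31, 30) track the month lengths.
The rule is the 14th of each month.
Next: June 2029 → 2029-06-14.
July 2029: 2029-07-14.
Next: August 2029 → 2029-08-14.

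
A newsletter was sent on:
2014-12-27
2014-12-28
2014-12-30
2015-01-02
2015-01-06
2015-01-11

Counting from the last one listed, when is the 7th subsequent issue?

Intervals are 1, 2, 3, 4, 5 days — an arithmetic progression with common difference 1.
Next gap: 6 days. 2015-01-11 + 6 days = 2015-01-17.
Next gap: 7 days. 2015-01-17 + 7 days = 2015-01-24.
Next gap: 8 days. 2015-01-24 + 8 days = 2015-02-01.
Next gap: 9 days. 2015-02-01 + 9 days = 2015-02-10.
Next gap: 10 days. 2015-02-10 + 10 days = 2015-02-20.
Next gap: 11 days. 2015-02-20 + 11 days = 2015-03-03.
Next gap: 12 days. 2015-03-03 + 12 days = 2015-03-15.

2015-03-15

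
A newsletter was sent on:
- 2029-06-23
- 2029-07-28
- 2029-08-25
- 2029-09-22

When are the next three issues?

Gaps: 35, 28, 28 days — a mix of 28 and 35. Every date is a Saturday.
Each is the 4th Saturday of its month.
4th Saturday of October 2029: 2029-10-27.
November 2029 — 4th Saturday is 2029-11-24.
4th Saturday of December 2029: 2029-12-22.

2029-10-27, 2029-11-24, 2029-12-22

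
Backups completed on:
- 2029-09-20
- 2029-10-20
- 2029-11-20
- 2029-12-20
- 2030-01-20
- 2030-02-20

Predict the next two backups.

2030-03-20, 2030-04-20

The day-of-month is always 20 (30, 31, 30, 31, 31 days between events).
So this recurs on the 20th of each month.
March 2030: 2030-03-20.
April 2030: 2030-04-20.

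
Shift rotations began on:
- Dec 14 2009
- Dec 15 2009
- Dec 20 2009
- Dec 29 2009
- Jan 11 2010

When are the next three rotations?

Jan 28 2010, Feb 18 2010, Mar 15 2010

The spacing grows by 4 each time: 1, 5, 9, 13 days.
Next gap: 17 days. Jan 11 2010 + 17 days = Jan 28 2010.
Next gap: 21 days. Jan 28 2010 + 21 days = Feb 18 2010.
Next gap: 25 days. Feb 18 2010 + 25 days = Mar 15 2010.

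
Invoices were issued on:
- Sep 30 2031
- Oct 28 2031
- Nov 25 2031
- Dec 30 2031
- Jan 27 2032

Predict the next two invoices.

Feb 24 2032, Mar 30 2032

All Tuesdays; the gaps (28, 28, 35, 28) vary with month length.
This is the last Tuesday of each month.
February 2032 ends with Tuesday Feb 24 2032.
Last Tuesday of March 2032: Mar 30 2032.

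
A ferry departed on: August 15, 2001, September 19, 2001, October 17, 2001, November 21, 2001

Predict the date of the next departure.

December 19, 2001

All dates are Wednesdays, 35, 28, 35 days apart.
Specifically, the 3rd Wednesday of each month.
December 2001 — 3rd Wednesday is December 19, 2001.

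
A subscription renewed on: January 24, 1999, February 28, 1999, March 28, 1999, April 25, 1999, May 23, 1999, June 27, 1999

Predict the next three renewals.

All dates are Sundays, 35, 28, 28, 28, 35 days apart.
Specifically, the 4th Sunday of each month.
July 1999 — 4th Sunday is July 25, 1999.
August 1999 — 4th Sunday is August 22, 1999.
September 1999 — 4th Sunday is September 26, 1999.

July 25, 1999; August 22, 1999; September 26, 1999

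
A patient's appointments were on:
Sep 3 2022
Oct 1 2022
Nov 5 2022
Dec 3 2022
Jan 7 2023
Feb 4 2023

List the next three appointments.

Mar 4 2023, Apr 1 2023, May 6 2023

All dates are Saturdays, 28, 35, 28, 35, 28 days apart.
Specifically, the 1st Saturday of each month.
1st Saturday of March 2023: Mar 4 2023.
1st Saturday of April 2023: Apr 1 2023.
May 2023 — 1st Saturday is May 6 2023.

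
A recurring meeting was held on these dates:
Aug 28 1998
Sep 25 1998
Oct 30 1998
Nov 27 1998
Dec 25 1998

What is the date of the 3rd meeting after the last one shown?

Mar 26 1999

These are Fridays with 28, 35, 28, 28-day gaps.
Each is the final Friday of its month — Oct 30 1998 is past the 28th, so '4th Friday' doesn't fit.
Last Friday of January 1999: Jan 29 1999.
Last Friday of February 1999: Feb 26 1999.
Last Friday of March 1999: Mar 26 1999.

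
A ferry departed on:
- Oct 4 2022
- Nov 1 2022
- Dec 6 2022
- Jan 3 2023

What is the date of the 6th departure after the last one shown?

All dates are Tuesdays, 28, 35, 28 days apart.
Specifically, the 1st Tuesday of each month.
February 2023 — 1st Tuesday is Feb 7 2023.
1st Tuesday of March 2023: Mar 7 2023.
1st Tuesday of April 2023: Apr 4 2023.
May 2023 — 1st Tuesday is May 2 2023.
1st Tuesday of June 2023: Jun 6 2023.
July 2023 — 1st Tuesday is Jul 4 2023.

Jul 4 2023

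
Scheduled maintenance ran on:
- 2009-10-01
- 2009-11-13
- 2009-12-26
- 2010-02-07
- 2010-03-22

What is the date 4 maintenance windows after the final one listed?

2010-09-10

Every event comes 43 days after the last (43, 43, 43, 43).
2010-03-22 + 43 days = 2010-05-04.
2010-05-04 + 43 days = 2010-06-16.
2010-06-16 + 43 days = 2010-07-29.
2010-07-29 + 43 days = 2010-09-10.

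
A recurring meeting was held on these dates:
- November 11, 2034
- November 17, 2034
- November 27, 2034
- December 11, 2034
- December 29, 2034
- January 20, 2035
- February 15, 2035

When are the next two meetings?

March 17, 2035; April 20, 2035

Intervals are 6, 10, 14, 18, 22, 26 days — an arithmetic progression with common difference 4.
Next gap: 30 days. February 15, 2035 + 30 days = March 17, 2035.
Next gap: 34 days. March 17, 2035 + 34 days = April 20, 2035.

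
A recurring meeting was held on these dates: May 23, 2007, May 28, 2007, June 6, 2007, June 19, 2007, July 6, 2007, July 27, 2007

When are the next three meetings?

Intervals are 5, 9, 13, 17, 21 days — an arithmetic progression with common difference 4.
Next gap: 25 days. July 27, 2007 + 25 days = August 21, 2007.
Next gap: 29 days. August 21, 2007 + 29 days = September 19, 2007.
Next gap: 33 days. September 19, 2007 + 33 days = October 22, 2007.

August 21, 2007; September 19, 2007; October 22, 2007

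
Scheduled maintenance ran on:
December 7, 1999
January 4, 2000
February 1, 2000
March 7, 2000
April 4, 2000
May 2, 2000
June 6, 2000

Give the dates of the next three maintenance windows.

All dates are Tuesdays, 28, 28, 35, 28, 28, 35 days apart.
Specifically, the 1st Tuesday of each month.
July 2000 — 1st Tuesday is July 4, 2000.
1st Tuesday of August 2000: August 1, 2000.
1st Tuesday of September 2000: September 5, 2000.

July 4, 2000; August 1, 2000; September 5, 2000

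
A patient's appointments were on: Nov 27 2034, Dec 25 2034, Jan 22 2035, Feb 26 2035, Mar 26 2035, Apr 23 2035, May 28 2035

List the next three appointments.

Jun 25 2035, Jul 23 2035, Aug 27 2035

All dates are Mondays, 28, 28, 35, 28, 28, 35 days apart.
Specifically, the 4th Monday of each month.
June 2035 — 4th Monday is Jun 25 2035.
July 2035 — 4th Monday is Jul 23 2035.
August 2035 — 4th Monday is Aug 27 2035.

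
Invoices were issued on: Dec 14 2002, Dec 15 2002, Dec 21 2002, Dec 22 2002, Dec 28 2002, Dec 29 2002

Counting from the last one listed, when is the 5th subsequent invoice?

Jan 18 2003

The gap pattern 1, 6, 1, 6, 1 repeats every 2 events.
These are the Saturdays and Sundays of each week.
The following Saturday is Jan 4 2003.
Next Sunday: Jan 5 2003.
The following Saturday is Jan 11 2003.
Next Sunday: Jan 12 2003.
The following Saturday is Jan 18 2003.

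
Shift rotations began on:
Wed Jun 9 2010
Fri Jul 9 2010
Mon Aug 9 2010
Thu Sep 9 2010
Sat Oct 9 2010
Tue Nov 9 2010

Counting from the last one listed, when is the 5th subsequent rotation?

Sat Apr 9 2011

Gaps: 30, 31, 31, 30, 31 days — not constant. Every event is on the 9th of the month.
Pattern: the 9th of each month.
Next: December 2010 → Thu Dec 9 2010.
Next: January 2011 → Sun Jan 9 2011.
February 2011: Wed Feb 9 2011.
Next: March 2011 → Wed Mar 9 2011.
Next: April 2011 → Sat Apr 9 2011.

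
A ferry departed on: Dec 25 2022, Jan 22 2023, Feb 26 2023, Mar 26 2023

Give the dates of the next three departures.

Apr 23 2023, May 28 2023, Jun 25 2023

These are Sundays at 28- or 35-day spacing (28, 35, 28).
The pattern: 4th Sunday of the month.
4th Sunday of April 2023: Apr 23 2023.
May 2023 — 4th Sunday is May 28 2023.
4th Sunday of June 2023: Jun 25 2023.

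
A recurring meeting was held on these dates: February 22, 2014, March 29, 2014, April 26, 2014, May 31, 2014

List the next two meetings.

All Saturdays; the gaps (35, 28, 35) vary with month length.
This is the last Saturday of each month.
June 2014 ends with Saturday June 28, 2014.
July 2014 ends with Saturday July 26, 2014.

June 28, 2014; July 26, 2014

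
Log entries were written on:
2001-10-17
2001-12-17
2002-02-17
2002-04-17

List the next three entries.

The day-of-month is always 17 (61, 62, 59 days between events).
So this recurs on the 17th of every 2 months.
Next: June 2002 → 2002-06-17.
Next: August 2002 → 2002-08-17.
October 2002: 2002-10-17.

2002-06-17, 2002-08-17, 2002-10-17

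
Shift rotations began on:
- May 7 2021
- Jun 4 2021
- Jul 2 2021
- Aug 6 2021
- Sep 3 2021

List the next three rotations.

Gaps: 28, 28, 35, 28 days — a mix of 28 and 35. Every date is a Friday.
Each is the 1st Friday of its month.
October 2021 — 1st Friday is Oct 1 2021.
1st Friday of November 2021: Nov 5 2021.
December 2021 — 1st Friday is Dec 3 2021.

Oct 1 2021, Nov 5 2021, Dec 3 2021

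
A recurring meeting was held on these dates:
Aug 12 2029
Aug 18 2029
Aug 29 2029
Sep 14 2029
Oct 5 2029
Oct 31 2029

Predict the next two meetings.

Dec 1 2029, Jan 6 2030

Intervals are 6, 11, 16, 21, 26 days — an arithmetic progression with common difference 5.
Next gap: 31 days. Oct 31 2029 + 31 days = Dec 1 2029.
Next gap: 36 days. Dec 1 2029 + 36 days = Jan 6 2030.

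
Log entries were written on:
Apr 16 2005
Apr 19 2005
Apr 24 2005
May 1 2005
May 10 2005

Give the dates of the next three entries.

May 21 2005, Jun 3 2005, Jun 18 2005

Intervals are 3, 5, 7, 9 days — an arithmetic progression with common difference 2.
Next gap: 11 days. May 10 2005 + 11 days = May 21 2005.
Next gap: 13 days. May 21 2005 + 13 days = Jun 3 2005.
Next gap: 15 days. Jun 3 2005 + 15 days = Jun 18 2005.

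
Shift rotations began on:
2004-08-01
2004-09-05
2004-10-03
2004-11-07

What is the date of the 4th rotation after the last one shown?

These are Sundays at 28- or 35-day spacing (35, 28, 35).
The pattern: 1st Sunday of the month.
1st Sunday of December 2004: 2004-12-05.
1st Sunday of January 2005: 2005-01-02.
February 2005 — 1st Sunday is 2005-02-06.
March 2005 — 1st Sunday is 2005-03-06.

2005-03-06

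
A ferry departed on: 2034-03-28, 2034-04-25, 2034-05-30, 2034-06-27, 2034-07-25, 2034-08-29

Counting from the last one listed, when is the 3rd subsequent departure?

2034-11-28

These are Tuesdays with 28, 35, 28, 28, 35-day gaps.
Each is the final Tuesday of its month — 2034-05-30 is past the 28th, so '4th Tuesday' doesn't fit.
September 2034 ends with Tuesday 2034-09-26.
October 2034 ends with Tuesday 2034-10-31.
Last Tuesday of November 2034: 2034-11-28.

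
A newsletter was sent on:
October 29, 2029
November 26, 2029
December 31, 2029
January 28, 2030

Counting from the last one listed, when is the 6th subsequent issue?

July 29, 2030

All Mondays; the gaps (28, 35, 28) vary with month length.
This is the last Monday of each month.
February 2030 ends with Monday February 25, 2030.
Last Monday of March 2030: March 25, 2030.
April 2030 ends with Monday April 29, 2030.
Last Monday of May 2030: May 27, 2030.
June 2030 ends with Monday June 24, 2030.
July 2030 ends with Monday July 29, 2030.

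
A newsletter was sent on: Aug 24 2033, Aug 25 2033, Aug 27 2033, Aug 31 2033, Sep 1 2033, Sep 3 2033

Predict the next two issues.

The gap pattern 1, 2, 4, 1, 2 repeats every 3 events.
These are the Wednesdays, Thursdays and Saturdays of each week.
Next Wednesday: Sep 7 2033.
Next Thursday: Sep 8 2033.

Sep 7 2033, Sep 8 2033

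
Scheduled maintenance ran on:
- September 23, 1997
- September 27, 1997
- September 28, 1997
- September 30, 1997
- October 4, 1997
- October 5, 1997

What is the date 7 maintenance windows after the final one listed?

October 21, 1997

The gap pattern 4, 1, 2, 4, 1 repeats every 3 events.
These are the Tuesdays, Saturdays and Sundays of each week.
Next Tuesday: October 7, 1997.
The following Saturday is October 11, 1997.
Next Sunday: October 12, 1997.
Next Tuesday: October 14, 1997.
The following Saturday is October 18, 1997.
Next Sunday: October 19, 1997.
Next Tuesday: October 21, 1997.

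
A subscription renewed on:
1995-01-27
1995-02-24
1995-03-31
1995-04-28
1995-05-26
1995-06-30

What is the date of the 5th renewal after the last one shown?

1995-11-24

These are Fridays with 28, 35, 28, 28, 35-day gaps.
Each is the final Friday of its month — 1995-03-31 is past the 28th, so '4th Friday' doesn't fit.
Last Friday of July 1995: 1995-07-28.
Last Friday of August 1995: 1995-08-25.
September 1995 ends with Friday 1995-09-29.
October 1995 ends with Friday 1995-10-27.
Last Friday of November 1995: 1995-11-24.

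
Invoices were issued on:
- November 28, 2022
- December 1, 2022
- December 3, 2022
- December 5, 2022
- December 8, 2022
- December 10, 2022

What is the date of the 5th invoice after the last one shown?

December 22, 2022

Gaps: 3, 2, 2, 3, 2 days — not constant, but cyclic with period 3.
The events fall on every Monday, Thursday and Saturday.
The following Monday is December 12, 2022.
Next Thursday: December 15, 2022.
Next Saturday: December 17, 2022.
The following Monday is December 19, 2022.
Next Thursday: December 22, 2022.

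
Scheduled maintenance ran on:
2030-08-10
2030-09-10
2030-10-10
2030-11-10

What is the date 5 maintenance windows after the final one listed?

2031-04-10

Each date is the 10th; the gaps (31, 30, 31) track the month lengths.
The rule is the 10th of each month.
Next: December 2030 → 2030-12-10.
January 2031: 2031-01-10.
Next: February 2031 → 2031-02-10.
March 2031: 2031-03-10.
April 2031: 2031-04-10.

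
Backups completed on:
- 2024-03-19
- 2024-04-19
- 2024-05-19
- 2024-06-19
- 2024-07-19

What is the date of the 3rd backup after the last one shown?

The day-of-month is always 19 (31, 30, 31, 30 days between events).
So this recurs on the 19th of each month.
August 2024: 2024-08-19.
September 2024: 2024-09-19.
Next: October 2024 → 2024-10-19.

2024-10-19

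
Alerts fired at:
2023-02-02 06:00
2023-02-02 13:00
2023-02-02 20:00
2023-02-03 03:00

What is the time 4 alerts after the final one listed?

2023-02-04 07:00

The interval is a steady 7 hours (7, 7, 7).
2023-02-03 03:00 + 7 h = 2023-02-03 10:00.
2023-02-03 10:00 + 7 h = 2023-02-03 17:00.
2023-02-03 17:00 + 7 h = 2023-02-04 00:00.
2023-02-04 00:00 + 7 h = 2023-02-04 07:00.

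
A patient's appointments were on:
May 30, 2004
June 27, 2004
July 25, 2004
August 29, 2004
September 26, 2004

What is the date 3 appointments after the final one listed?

December 26, 2004

All Sundays; the gaps (28, 28, 35, 28) vary with month length.
This is the last Sunday of each month.
Last Sunday of October 2004: October 31, 2004.
Last Sunday of November 2004: November 28, 2004.
Last Sunday of December 2004: December 26, 2004.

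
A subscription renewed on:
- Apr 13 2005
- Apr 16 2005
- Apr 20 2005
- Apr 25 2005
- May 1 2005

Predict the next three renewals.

Intervals are 3, 4, 5, 6 days — an arithmetic progression with common difference 1.
Next gap: 7 days. May 1 2005 + 7 days = May 8 2005.
Next gap: 8 days. May 8 2005 + 8 days = May 16 2005.
Next gap: 9 days. May 16 2005 + 9 days = May 25 2005.

May 8 2005, May 16 2005, May 25 2005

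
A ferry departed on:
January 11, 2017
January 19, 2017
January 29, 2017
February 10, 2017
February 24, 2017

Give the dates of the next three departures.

Intervals are 8, 10, 12, 14 days — an arithmetic progression with common difference 2.
Next gap: 16 days. February 24, 2017 + 16 days = March 12, 2017.
Next gap: 18 days. March 12, 2017 + 18 days = March 30, 2017.
Next gap: 20 days. March 30, 2017 + 20 days = April 19, 2017.

March 12, 2017; March 30, 2017; April 19, 2017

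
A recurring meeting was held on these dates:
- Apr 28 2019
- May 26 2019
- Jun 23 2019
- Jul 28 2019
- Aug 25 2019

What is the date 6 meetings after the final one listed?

Feb 23 2020

These are Sundays at 28- or 35-day spacing (28, 28, 35, 28).
The pattern: 4th Sunday of the month.
4th Sunday of September 2019: Sep 22 2019.
October 2019 — 4th Sunday is Oct 27 2019.
November 2019 — 4th Sunday is Nov 24 2019.
4th Sunday of December 2019: Dec 22 2019.
4th Sunday of January 2020: Jan 26 2020.
February 2020 — 4th Sunday is Feb 23 2020.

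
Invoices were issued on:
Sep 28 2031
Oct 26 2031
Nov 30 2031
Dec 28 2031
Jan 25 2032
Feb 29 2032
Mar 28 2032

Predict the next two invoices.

Apr 25 2032, May 30 2032

These are Sundays with 28, 35, 28, 28, 35, 28-day gaps.
Each is the final Sunday of its month — Nov 30 2031 is past the 28th, so '4th Sunday' doesn't fit.
April 2032 ends with Sunday Apr 25 2032.
May 2032 ends with Sunday May 30 2032.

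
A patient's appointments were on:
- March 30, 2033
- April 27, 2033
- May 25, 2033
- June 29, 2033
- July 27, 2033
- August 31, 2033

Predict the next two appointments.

September 28, 2033; October 26, 2033

All Wednesdays; the gaps (28, 28, 35, 28, 35) vary with month length.
This is the last Wednesday of each month.
Last Wednesday of September 2033: September 28, 2033.
Last Wednesday of October 2033: October 26, 2033.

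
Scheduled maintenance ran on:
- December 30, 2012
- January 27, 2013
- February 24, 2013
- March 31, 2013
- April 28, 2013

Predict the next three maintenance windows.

May 26, 2013; June 30, 2013; July 28, 2013

Every date is a Sunday; gaps 28, 28, 35, 28 days.
Each is the last Sunday of its month (at least one falls on the 29th or later, ruling out '4th Sunday').
May 2013 ends with Sunday May 26, 2013.
Last Sunday of June 2013: June 30, 2013.
July 2013 ends with Sunday July 28, 2013.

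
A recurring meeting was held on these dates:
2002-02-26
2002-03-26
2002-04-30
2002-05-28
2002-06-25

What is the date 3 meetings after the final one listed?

These are Tuesdays with 28, 35, 28, 28-day gaps.
Each is the final Tuesday of its month — 2002-04-30 is past the 28th, so '4th Tuesday' doesn't fit.
Last Tuesday of July 2002: 2002-07-30.
Last Tuesday of August 2002: 2002-08-27.
Last Tuesday of September 2002: 2002-09-24.

2002-09-24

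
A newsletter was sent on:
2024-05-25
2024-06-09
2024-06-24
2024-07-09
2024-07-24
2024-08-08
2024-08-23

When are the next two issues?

Gaps between consecutive events: 15, 15, 15, 15, 15, 15 days — a constant 15-day interval.
2024-08-23 + 15 days = 2024-09-07.
2024-09-07 + 15 days = 2024-09-22.

2024-09-07, 2024-09-22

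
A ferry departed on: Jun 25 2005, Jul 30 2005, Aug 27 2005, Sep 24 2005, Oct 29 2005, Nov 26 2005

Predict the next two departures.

Every date is a Saturday; gaps 35, 28, 28, 35, 28 days.
Each is the last Saturday of its month (at least one falls on the 29th or later, ruling out '4th Saturday').
December 2005 ends with Saturday Dec 31 2005.
January 2006 ends with Saturday Jan 28 2006.

Dec 31 2005, Jan 28 2006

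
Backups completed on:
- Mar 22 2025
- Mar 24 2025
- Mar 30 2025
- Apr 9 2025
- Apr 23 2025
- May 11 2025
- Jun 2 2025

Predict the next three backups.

Jun 28 2025, Jul 28 2025, Aug 31 2025

Intervals are 2, 6, 10, 14, 18, 22 days — an arithmetic progression with common difference 4.
Next gap: 26 days. Jun 2 2025 + 26 days = Jun 28 2025.
Next gap: 30 days. Jun 28 2025 + 30 days = Jul 28 2025.
Next gap: 34 days. Jul 28 2025 + 34 days = Aug 31 2025.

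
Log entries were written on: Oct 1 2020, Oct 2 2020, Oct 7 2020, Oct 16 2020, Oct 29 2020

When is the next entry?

The spacing grows by 4 each time: 1, 5, 9, 13 days.
Next gap: 17 days. Oct 29 2020 + 17 days = Nov 15 2020.

Nov 15 2020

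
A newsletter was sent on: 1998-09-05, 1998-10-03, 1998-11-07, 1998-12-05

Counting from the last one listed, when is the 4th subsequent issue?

Gaps: 28, 35, 28 days — a mix of 28 and 35. Every date is a Saturday.
Each is the 1st Saturday of its month.
1st Saturday of January 1999: 1999-01-02.
February 1999 — 1st Saturday is 1999-02-06.
March 1999 — 1st Saturday is 1999-03-06.
1st Saturday of April 1999: 1999-04-03.

1999-04-03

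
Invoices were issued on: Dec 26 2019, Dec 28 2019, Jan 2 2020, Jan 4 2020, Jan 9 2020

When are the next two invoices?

Gaps: 2, 5, 2, 5 days — not constant, but cyclic with period 2.
The events fall on every Thursday and Saturday.
Next Saturday: Jan 11 2020.
Next Thursday: Jan 16 2020.

Jan 11 2020, Jan 16 2020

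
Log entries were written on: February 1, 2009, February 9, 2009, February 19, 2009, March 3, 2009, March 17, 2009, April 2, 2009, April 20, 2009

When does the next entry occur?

Gaps: 8, 10, 12, 14, 16, 18 days — each gap is 2 larger than the previous one.
Next gap: 20 days. April 20, 2009 + 20 days = May 10, 2009.

May 10, 2009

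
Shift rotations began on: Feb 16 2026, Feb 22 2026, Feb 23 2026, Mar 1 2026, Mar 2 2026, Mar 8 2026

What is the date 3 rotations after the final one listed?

Mar 16 2026

The gap pattern 6, 1, 6, 1, 6 repeats every 2 events.
These are the Mondays and Sundays of each week.
The following Monday is Mar 9 2026.
Next Sunday: Mar 15 2026.
The following Monday is Mar 16 2026.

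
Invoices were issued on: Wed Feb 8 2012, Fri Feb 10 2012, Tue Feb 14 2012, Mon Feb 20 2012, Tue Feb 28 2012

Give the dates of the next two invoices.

Fri Mar 9 2012, Wed Mar 21 2012

Intervals are 2, 4, 6, 8 days — an arithmetic progression with common difference 2.
Next gap: 10 days. Tue Feb 28 2012 + 10 days = Fri Mar 9 2012.
Next gap: 12 days. Fri Mar 9 2012 + 12 days = Wed Mar 21 2012.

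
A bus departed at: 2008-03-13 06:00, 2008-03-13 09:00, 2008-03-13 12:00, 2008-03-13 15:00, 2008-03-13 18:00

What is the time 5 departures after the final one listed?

The interval is a steady 3 hours (3, 3, 3, 3).
2008-03-13 18:00 + 3 h = 2008-03-13 21:00.
2008-03-13 21:00 + 3 h = 2008-03-14 00:00.
2008-03-14 00:00 + 3 h = 2008-03-14 03:00.
2008-03-14 03:00 + 3 h = 2008-03-14 06:00.
2008-03-14 06:00 + 3 h = 2008-03-14 09:00.

2008-03-14 09:00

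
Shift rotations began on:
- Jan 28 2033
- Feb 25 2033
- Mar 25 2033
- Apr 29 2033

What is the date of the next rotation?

May 27 2033

All Fridays; the gaps (28, 28, 35) vary with month length.
This is the last Friday of each month.
Last Friday of May 2033: May 27 2033.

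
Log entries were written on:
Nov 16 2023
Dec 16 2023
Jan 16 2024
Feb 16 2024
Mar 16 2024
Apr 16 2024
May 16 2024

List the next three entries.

Each date is the 16th; the gaps (30, 31, 31, 29, 31, 30) track the month lengths.
The rule is the 16th of each month.
June 2024: Jun 16 2024.
July 2024: Jul 16 2024.
Next: August 2024 → Aug 16 2024.

Jun 16 2024, Jul 16 2024, Aug 16 2024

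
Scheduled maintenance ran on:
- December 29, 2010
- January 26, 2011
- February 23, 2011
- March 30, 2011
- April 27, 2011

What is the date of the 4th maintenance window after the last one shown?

August 31, 2011

Every date is a Wednesday; gaps 28, 28, 35, 28 days.
Each is the last Wednesday of its month (at least one falls on the 29th or later, ruling out '4th Wednesday').
May 2011 ends with Wednesday May 25, 2011.
Last Wednesday of June 2011: June 29, 2011.
Last Wednesday of July 2011: July 27, 2011.
August 2011 ends with Wednesday August 31, 2011.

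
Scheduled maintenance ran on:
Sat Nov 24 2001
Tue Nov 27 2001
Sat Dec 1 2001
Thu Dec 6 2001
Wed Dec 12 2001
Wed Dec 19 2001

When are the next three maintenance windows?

Thu Dec 27 2001, Sat Jan 5 2002, Tue Jan 15 2002

The spacing grows by 1 each time: 3, 4, 5, 6, 7 days.
Next gap: 8 days. Wed Dec 19 2001 + 8 days = Thu Dec 27 2001.
Next gap: 9 days. Thu Dec 27 2001 + 9 days = Sat Jan 5 2002.
Next gap: 10 days. Sat Jan 5 2002 + 10 days = Tue Jan 15 2002.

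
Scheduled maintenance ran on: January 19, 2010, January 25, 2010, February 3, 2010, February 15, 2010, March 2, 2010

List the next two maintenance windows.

March 20, 2010; April 10, 2010

Gaps: 6, 9, 12, 15 days — each gap is 3 larger than the previous one.
Next gap: 18 days. March 2, 2010 + 18 days = March 20, 2010.
Next gap: 21 days. March 20, 2010 + 21 days = April 10, 2010.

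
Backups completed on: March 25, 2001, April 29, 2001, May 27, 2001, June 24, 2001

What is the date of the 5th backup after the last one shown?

All Sundays; the gaps (35, 28, 28) vary with month length.
This is the last Sunday of each month.
Last Sunday of July 2001: July 29, 2001.
Last Sunday of August 2001: August 26, 2001.
September 2001 ends with Sunday September 30, 2001.
October 2001 ends with Sunday October 28, 2001.
November 2001 ends with Sunday November 25, 2001.

November 25, 2001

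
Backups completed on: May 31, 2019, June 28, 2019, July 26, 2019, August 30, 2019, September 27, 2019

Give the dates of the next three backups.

Every date is a Friday; gaps 28, 28, 35, 28 days.
Each is the last Friday of its month (at least one falls on the 29th or later, ruling out '4th Friday').
Last Friday of October 2019: October 25, 2019.
Last Friday of November 2019: November 29, 2019.
Last Friday of December 2019: December 27, 2019.

October 25, 2019; November 29, 2019; December 27, 2019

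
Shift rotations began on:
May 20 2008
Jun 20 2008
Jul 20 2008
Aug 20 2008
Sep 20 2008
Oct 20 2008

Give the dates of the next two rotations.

Nov 20 2008, Dec 20 2008

Each date is the 20th; the gaps (31, 30, 31, 31, 30) track the month lengths.
The rule is the 20th of each month.
Next: November 2008 → Nov 20 2008.
December 2008: Dec 20 2008.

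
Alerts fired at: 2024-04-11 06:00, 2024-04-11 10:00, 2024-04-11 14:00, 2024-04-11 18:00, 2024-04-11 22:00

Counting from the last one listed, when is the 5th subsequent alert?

2024-04-12 18:00

Gaps: 4, 4, 4, 4 hours — each event is 4 hours after the previous one.
2024-04-11 22:00 + 4 h = 2024-04-12 02:00.
2024-04-12 02:00 + 4 h = 2024-04-12 06:00.
2024-04-12 06:00 + 4 h = 2024-04-12 10:00.
2024-04-12 10:00 + 4 h = 2024-04-12 14:00.
2024-04-12 14:00 + 4 h = 2024-04-12 18:00.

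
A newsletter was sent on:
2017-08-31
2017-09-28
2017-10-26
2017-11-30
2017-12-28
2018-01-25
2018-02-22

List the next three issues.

These are Thursdays with 28, 28, 35, 28, 28, 28-day gaps.
Each is the final Thursday of its month — 2017-08-31 is past the 28th, so '4th Thursday' doesn't fit.
Last Thursday of March 2018: 2018-03-29.
April 2018 ends with Thursday 2018-04-26.
May 2018 ends with Thursday 2018-05-31.

2018-03-29, 2018-04-26, 2018-05-31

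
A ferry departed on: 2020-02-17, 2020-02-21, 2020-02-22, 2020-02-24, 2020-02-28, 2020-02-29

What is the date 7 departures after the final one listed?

2020-03-16

Gaps: 4, 1, 2, 4, 1 days — not constant, but cyclic with period 3.
The events fall on every Monday, Friday and Saturday.
The following Monday is 2020-03-02.
Next Friday: 2020-03-06.
The following Saturday is 2020-03-07.
The following Monday is 2020-03-09.
The following Friday is 2020-03-13.
Next Saturday: 2020-03-14.
Next Monday: 2020-03-16.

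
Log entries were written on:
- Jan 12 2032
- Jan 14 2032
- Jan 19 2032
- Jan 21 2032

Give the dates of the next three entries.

Jan 26 2032, Jan 28 2032, Feb 2 2032

Every event lands on a Monday or Wednesday (gaps cycle 2, 5, 2).
So the schedule is: every Monday and Wednesday.
The following Monday is Jan 26 2032.
Next Wednesday: Jan 28 2032.
Next Monday: Feb 2 2032.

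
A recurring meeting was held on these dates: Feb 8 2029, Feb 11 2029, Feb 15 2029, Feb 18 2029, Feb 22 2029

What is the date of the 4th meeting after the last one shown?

Mar 8 2029

The gap pattern 3, 4, 3, 4 repeats every 2 events.
These are the Thursdays and Sundays of each week.
Next Sunday: Feb 25 2029.
Next Thursday: Mar 1 2029.
The following Sunday is Mar 4 2029.
The following Thursday is Mar 8 2029.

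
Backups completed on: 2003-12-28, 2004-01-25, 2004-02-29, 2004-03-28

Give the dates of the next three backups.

2004-04-25, 2004-05-30, 2004-06-27

These are Sundays with 28, 35, 28-day gaps.
Each is the final Sunday of its month — 2004-02-29 is past the 28th, so '4th Sunday' doesn't fit.
Last Sunday of April 2004: 2004-04-25.
Last Sunday of May 2004: 2004-05-30.
Last Sunday of June 2004: 2004-06-27.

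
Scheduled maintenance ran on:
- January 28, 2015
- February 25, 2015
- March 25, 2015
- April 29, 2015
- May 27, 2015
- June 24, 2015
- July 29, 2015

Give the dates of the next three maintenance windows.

Every date is a Wednesday; gaps 28, 28, 35, 28, 28, 35 days.
Each is the last Wednesday of its month (at least one falls on the 29th or later, ruling out '4th Wednesday').
Last Wednesday of August 2015: August 26, 2015.
September 2015 ends with Wednesday September 30, 2015.
October 2015 ends with Wednesday October 28, 2015.

August 26, 2015; September 30, 2015; October 28, 2015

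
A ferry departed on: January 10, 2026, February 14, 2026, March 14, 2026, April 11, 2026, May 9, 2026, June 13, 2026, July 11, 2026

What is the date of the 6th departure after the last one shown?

January 9, 2027

All dates are Saturdays, 35, 28, 28, 28, 35, 28 days apart.
Specifically, the 2nd Saturday of each month.
August 2026 — 2nd Saturday is August 8, 2026.
2nd Saturday of September 2026: September 12, 2026.
2nd Saturday of October 2026: October 10, 2026.
2nd Saturday of November 2026: November 14, 2026.
December 2026 — 2nd Saturday is December 12, 2026.
2nd Saturday of January 2027: January 9, 2027.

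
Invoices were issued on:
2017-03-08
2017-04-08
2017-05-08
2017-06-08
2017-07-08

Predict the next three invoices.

The day-of-month is always 8 (31, 30, 31, 30 days between events).
So this recurs on the 8th of each month.
August 2017: 2017-08-08.
Next: September 2017 → 2017-09-08.
Next: October 2017 → 2017-10-08.

2017-08-08, 2017-09-08, 2017-10-08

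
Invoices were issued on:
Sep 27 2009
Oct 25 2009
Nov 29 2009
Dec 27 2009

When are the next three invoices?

These are Sundays with 28, 35, 28-day gaps.
Each is the final Sunday of its month — Nov 29 2009 is past the 28th, so '4th Sunday' doesn't fit.
January 2010 ends with Sunday Jan 31 2010.
February 2010 ends with Sunday Feb 28 2010.
Last Sunday of March 2010: Mar 28 2010.

Jan 31 2010, Feb 28 2010, Mar 28 2010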